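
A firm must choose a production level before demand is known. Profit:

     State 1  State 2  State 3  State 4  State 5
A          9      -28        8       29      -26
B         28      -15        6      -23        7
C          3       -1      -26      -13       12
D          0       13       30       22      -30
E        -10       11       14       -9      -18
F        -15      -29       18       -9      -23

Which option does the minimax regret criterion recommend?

E

Column bests: State 1=28, State 2=13, State 3=30, State 4=29, State 5=12.
A regrets: 19, 41, 22, 0, 38 → max 41
B regrets: 0, 28, 24, 52, 5 → max 52
C regrets: 25, 14, 56, 42, 0 → max 56
D regrets: 28, 0, 0, 7, 42 → max 42
E regrets: 38, 2, 16, 38, 30 → max 38
F regrets: 43, 42, 12, 38, 35 → max 43
Smallest max regret = 38 → E.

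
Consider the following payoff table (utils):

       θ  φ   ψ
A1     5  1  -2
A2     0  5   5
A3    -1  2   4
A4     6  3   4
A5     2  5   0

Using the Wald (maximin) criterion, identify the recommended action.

A4

Row minima: A1=-2, A2=0, A3=-1, A4=3, A5=0
Best worst-case = 3 → A4.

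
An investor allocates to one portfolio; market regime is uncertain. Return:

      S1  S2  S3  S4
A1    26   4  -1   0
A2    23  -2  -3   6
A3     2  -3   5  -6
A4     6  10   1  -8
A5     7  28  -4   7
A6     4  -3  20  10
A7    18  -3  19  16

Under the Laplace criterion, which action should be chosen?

Row averages: A1=7.25, A2=6, A3=-0.5, A4=2.25, A5=9.5, A6=7.75, A7=12.5
Highest average = 12.5 → A7.

A7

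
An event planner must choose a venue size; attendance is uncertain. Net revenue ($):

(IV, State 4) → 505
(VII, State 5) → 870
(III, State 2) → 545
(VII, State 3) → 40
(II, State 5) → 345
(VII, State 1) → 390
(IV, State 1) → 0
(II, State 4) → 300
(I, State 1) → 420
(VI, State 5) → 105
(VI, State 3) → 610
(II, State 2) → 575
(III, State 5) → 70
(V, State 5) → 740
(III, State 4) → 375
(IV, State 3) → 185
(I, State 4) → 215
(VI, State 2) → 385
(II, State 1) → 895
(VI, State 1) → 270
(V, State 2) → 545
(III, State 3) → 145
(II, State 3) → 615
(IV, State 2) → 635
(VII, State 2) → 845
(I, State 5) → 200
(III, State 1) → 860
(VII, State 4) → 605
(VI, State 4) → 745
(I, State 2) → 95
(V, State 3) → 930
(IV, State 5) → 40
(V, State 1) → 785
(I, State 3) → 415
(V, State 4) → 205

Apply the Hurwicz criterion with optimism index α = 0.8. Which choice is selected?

V

I: 0.8·420 + 0.2·95 = 355
II: 0.8·895 + 0.2·300 = 776
III: 0.8·860 + 0.2·70 = 702
IV: 0.8·635 + 0.2·0 = 508
V: 0.8·930 + 0.2·205 = 785
VI: 0.8·745 + 0.2·105 = 617
VII: 0.8·870 + 0.2·40 = 704
Highest Hurwicz score = 785 → V.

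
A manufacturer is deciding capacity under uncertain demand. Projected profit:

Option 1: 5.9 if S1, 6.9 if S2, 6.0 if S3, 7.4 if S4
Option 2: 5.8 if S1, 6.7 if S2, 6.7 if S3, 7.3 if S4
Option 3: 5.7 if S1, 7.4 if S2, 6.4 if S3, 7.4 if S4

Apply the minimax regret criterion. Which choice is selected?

Option 3

Column bests: S1=5.9, S2=7.4, S3=6.7, S4=7.4.
Option 1 regrets: 0.0, 0.5, 0.7, 0.0 → max 0.7
Option 2 regrets: 0.1, 0.7, 0.0, 0.1 → max 0.7
Option 3 regrets: 0.2, 0.0, 0.3, 0.0 → max 0.3
Smallest max regret = 0.3 → Option 3.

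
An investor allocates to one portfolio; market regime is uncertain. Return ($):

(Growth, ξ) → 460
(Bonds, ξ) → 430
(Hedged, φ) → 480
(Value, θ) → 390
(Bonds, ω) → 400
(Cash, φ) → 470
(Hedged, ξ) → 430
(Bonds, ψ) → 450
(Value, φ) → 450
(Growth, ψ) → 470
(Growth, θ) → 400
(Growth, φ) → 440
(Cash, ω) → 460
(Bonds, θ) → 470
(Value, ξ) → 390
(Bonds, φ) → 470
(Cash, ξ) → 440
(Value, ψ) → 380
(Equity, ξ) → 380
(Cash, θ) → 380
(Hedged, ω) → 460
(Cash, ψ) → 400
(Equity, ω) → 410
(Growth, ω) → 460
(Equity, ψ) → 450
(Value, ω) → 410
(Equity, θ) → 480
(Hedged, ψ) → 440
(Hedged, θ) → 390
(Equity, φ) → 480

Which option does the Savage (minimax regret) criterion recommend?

Column bests: θ=480, φ=480, ψ=470, ω=460, ξ=460.
Equity regrets: 0, 0, 20, 50, 80 → max 80
Hedged regrets: 90, 0, 30, 0, 30 → max 90
Growth regrets: 80, 40, 0, 0, 0 → max 80
Cash regrets: 100, 10, 70, 0, 20 → max 100
Value regrets: 90, 30, 90, 50, 70 → max 90
Bonds regrets: 10, 10, 20, 60, 30 → max 60
Smallest max regret = 60 → Bonds.

Bonds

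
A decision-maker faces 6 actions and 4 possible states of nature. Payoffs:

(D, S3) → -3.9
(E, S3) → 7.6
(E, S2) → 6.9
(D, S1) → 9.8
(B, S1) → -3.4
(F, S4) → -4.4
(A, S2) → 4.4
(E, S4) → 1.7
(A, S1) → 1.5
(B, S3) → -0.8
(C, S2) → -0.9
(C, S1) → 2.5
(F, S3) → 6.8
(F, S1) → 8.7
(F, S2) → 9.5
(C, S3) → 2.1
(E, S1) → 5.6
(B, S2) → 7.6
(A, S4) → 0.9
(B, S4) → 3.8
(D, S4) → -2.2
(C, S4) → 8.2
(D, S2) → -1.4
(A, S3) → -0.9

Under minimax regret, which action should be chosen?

Column bests: S1=9.8, S2=9.5, S3=7.6, S4=8.2.
A regrets: 8.3, 5.1, 8.5, 7.3 → max 8.5
B regrets: 13.2, 1.9, 8.4, 4.4 → max 13.2
C regrets: 7.3, 10.4, 5.5, 0.0 → max 10.4
D regrets: 0.0, 10.9, 11.5, 10.4 → max 11.5
E regrets: 4.2, 2.6, 0.0, 6.5 → max 6.5
F regrets: 1.1, 0.0, 0.8, 12.6 → max 12.6
Smallest max regret = 6.5 → E.

E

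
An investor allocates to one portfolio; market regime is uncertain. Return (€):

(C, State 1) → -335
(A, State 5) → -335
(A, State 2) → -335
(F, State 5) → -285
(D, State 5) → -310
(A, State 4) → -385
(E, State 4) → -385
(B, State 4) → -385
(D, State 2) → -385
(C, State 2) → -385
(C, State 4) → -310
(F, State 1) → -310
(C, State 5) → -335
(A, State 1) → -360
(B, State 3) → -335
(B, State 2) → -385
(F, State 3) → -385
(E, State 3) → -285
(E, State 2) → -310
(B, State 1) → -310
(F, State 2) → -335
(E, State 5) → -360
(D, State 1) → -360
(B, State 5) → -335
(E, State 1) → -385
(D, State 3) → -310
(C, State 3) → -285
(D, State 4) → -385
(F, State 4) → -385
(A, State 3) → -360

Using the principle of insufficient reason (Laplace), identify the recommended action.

C

Row averages: A=-355, B=-350, C=-330, D=-350, E=-345, F=-340
Highest average = -330 → C.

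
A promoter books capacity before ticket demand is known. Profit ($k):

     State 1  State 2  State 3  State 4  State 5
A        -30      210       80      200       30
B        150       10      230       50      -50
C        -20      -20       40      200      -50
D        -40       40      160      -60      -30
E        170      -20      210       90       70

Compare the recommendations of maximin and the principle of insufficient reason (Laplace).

maximin → E; laplace → E (agree)

Row minima: A=-30, B=-50, C=-50, D=-60, E=-20
Best worst-case = -20 → E.
Row averages: A=98, B=78, C=30, D=14, E=104
Highest average = 104 → E.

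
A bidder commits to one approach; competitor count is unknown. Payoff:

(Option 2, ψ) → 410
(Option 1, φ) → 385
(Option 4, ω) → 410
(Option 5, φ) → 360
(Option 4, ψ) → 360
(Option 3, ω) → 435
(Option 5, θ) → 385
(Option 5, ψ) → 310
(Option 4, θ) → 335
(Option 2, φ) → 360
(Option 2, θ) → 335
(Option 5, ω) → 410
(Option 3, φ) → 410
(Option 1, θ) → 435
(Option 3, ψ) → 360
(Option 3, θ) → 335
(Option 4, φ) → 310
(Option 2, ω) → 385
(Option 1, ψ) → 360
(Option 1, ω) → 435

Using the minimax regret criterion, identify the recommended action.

Column bests: θ=435, φ=410, ψ=410, ω=435.
Option 1 regrets: 0, 25, 50, 0 → max 50
Option 2 regrets: 100, 50, 0, 50 → max 100
Option 3 regrets: 100, 0, 50, 0 → max 100
Option 4 regrets: 100, 100, 50, 25 → max 100
Option 5 regrets: 50, 50, 100, 25 → max 100
Smallest max regret = 50 → Option 1.

Option 1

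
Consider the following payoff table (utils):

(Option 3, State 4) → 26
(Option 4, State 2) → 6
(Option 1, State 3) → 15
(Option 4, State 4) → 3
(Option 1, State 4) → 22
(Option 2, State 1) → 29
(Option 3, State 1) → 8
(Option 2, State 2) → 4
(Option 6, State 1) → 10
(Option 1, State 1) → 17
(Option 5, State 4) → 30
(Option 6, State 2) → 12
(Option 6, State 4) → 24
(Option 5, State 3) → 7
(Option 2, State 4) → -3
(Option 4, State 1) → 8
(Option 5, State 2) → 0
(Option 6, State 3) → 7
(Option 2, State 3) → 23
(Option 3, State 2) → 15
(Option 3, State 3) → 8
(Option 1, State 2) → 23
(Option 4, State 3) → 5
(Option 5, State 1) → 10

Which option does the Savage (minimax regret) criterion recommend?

Column bests: State 1=29, State 2=23, State 3=23, State 4=30.
Option 1 regrets: 12, 0, 8, 8 → max 12
Option 2 regrets: 0, 19, 0, 33 → max 33
Option 3 regrets: 21, 8, 15, 4 → max 21
Option 4 regrets: 21, 17, 18, 27 → max 27
Option 5 regrets: 19, 23, 16, 0 → max 23
Option 6 regrets: 19, 11, 16, 6 → max 19
Smallest max regret = 12 → Option 1.

Option 1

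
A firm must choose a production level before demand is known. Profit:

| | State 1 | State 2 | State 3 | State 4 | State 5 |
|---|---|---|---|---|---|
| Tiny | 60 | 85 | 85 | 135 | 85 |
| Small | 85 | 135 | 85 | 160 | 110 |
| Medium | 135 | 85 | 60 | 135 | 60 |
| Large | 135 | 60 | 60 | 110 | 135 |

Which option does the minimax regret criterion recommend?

Small

Column bests: State 1=135, State 2=135, State 3=85, State 4=160, State 5=135.
Tiny regrets: 75, 50, 0, 25, 50 → max 75
Small regrets: 50, 0, 0, 0, 25 → max 50
Medium regrets: 0, 50, 25, 25, 75 → max 75
Large regrets: 0, 75, 25, 50, 0 → max 75
Smallest max regret = 50 → Small.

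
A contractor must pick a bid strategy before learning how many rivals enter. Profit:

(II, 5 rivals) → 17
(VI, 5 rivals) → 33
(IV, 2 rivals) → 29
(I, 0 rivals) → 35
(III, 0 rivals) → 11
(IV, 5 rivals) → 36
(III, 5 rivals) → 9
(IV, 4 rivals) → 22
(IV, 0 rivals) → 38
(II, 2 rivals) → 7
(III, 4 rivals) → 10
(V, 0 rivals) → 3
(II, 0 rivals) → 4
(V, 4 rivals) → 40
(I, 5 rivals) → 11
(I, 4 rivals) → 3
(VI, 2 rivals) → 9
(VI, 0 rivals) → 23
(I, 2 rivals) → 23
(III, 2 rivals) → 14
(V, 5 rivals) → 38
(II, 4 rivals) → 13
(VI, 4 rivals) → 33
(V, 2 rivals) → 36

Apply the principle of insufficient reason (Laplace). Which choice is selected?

IV

Row averages: I=18, II=10.25, III=11, IV=31.25, V=29.25, VI=24.5
Highest average = 31.25 → IV.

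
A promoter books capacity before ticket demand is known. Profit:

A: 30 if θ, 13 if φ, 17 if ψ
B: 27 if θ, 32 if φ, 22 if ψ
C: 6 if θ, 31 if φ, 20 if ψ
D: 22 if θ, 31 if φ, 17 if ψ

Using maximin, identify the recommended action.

Row minima: A=13, B=22, C=6, D=17
Best worst-case = 22 → B.

B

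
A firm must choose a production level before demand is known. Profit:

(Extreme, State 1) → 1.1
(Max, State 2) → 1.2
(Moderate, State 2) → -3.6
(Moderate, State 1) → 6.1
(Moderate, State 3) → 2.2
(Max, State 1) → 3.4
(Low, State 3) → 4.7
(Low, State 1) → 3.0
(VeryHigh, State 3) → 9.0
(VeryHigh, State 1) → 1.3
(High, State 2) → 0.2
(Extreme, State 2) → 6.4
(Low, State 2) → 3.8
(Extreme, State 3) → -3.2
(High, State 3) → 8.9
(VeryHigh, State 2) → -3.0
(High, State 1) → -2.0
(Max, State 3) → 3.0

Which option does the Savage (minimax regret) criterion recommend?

Column bests: State 1=6.1, State 2=6.4, State 3=9.0.
Low regrets: 3.1, 2.6, 4.3 → max 4.3
Moderate regrets: 0.0, 10.0, 6.8 → max 10.0
High regrets: 8.1, 6.2, 0.1 → max 8.1
VeryHigh regrets: 4.8, 9.4, 0.0 → max 9.4
Extreme regrets: 5.0, 0.0, 12.2 → max 12.2
Max regrets: 2.7, 5.2, 6.0 → max 6.0
Smallest max regret = 4.3 → Low.

Low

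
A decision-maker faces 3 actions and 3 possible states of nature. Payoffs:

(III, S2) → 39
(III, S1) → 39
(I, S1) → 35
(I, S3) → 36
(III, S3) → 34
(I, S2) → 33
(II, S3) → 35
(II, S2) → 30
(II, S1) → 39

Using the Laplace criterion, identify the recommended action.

Row averages: I=104/3, II=104/3, III=112/3
Highest average = 112/3 → III.

III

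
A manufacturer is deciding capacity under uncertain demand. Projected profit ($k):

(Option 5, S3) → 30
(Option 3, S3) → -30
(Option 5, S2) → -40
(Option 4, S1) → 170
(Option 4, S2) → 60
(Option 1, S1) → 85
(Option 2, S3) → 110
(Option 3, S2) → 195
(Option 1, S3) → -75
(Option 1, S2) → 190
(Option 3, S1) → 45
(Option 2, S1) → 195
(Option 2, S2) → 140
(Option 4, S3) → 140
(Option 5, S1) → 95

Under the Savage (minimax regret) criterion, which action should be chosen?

Option 2

Column bests: S1=195, S2=195, S3=140.
Option 1 regrets: 110, 5, 215 → max 215
Option 2 regrets: 0, 55, 30 → max 55
Option 3 regrets: 150, 0, 170 → max 170
Option 4 regrets: 25, 135, 0 → max 135
Option 5 regrets: 100, 235, 110 → max 235
Smallest max regret = 55 → Option 2.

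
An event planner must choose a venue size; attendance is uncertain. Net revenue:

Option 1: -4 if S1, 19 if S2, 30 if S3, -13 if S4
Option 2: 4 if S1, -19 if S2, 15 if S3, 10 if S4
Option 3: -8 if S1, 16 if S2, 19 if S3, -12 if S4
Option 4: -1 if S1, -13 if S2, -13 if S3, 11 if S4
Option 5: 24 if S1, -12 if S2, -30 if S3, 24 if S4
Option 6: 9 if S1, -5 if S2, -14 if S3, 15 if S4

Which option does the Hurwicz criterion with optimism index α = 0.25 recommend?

Option 1

Option 1: 0.25·30 + 0.75·(-13) = -2.25
Option 2: 0.25·15 + 0.75·(-19) = -10.5
Option 3: 0.25·19 + 0.75·(-12) = -4.25
Option 4: 0.25·11 + 0.75·(-13) = -7
Option 5: 0.25·24 + 0.75·(-30) = -16.5
Option 6: 0.25·15 + 0.75·(-14) = -6.75
Highest Hurwicz score = -2.25 → Option 1.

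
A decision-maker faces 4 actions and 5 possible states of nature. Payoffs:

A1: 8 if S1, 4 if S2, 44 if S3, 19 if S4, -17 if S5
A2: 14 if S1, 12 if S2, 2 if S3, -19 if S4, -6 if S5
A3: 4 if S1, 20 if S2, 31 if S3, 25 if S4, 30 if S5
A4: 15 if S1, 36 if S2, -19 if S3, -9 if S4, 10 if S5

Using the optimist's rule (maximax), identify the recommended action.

A1

Row maxima: A1=44, A2=14, A3=31, A4=36
Best best-case = 44 → A1.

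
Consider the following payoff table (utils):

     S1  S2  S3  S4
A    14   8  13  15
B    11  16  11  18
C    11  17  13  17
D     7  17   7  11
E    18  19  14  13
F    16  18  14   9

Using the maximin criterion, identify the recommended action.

E

Row minima: A=8, B=11, C=11, D=7, E=13, F=9
Best worst-case = 13 → E.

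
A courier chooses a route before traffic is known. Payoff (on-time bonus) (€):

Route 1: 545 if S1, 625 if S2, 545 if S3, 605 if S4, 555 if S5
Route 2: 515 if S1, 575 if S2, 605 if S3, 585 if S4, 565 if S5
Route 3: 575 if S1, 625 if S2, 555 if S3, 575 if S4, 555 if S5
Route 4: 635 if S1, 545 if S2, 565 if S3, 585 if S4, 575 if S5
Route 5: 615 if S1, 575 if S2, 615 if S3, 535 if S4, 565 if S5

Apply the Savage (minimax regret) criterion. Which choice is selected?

Route 3

Column bests: S1=635, S2=625, S3=615, S4=605, S5=575.
Route 1 regrets: 90, 0, 70, 0, 20 → max 90
Route 2 regrets: 120, 50, 10, 20, 10 → max 120
Route 3 regrets: 60, 0, 60, 30, 20 → max 60
Route 4 regrets: 0, 80, 50, 20, 0 → max 80
Route 5 regrets: 20, 50, 0, 70, 10 → max 70
Smallest max regret = 60 → Route 3.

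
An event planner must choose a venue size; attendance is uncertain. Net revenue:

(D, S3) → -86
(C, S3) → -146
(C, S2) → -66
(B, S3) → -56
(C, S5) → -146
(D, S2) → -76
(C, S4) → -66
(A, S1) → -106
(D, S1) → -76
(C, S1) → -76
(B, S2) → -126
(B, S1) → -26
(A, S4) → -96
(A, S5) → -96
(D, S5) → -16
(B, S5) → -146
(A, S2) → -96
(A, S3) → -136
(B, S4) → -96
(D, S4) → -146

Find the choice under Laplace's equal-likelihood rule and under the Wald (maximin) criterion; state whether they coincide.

laplace → D; maximin → A (disagree)

Row averages: A=-106, B=-90, C=-100, D=-80
Highest average = -80 → D.
Row minima: A=-136, B=-146, C=-146, D=-146
Best worst-case = -136 → A.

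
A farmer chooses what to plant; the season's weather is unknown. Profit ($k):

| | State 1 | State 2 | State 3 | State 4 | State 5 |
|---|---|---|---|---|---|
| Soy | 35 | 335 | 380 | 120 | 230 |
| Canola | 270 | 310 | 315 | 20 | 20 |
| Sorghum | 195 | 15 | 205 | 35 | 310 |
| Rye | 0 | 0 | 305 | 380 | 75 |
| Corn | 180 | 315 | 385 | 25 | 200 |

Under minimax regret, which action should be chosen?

Soy

Column bests: State 1=270, State 2=335, State 3=385, State 4=380, State 5=310.
Soy regrets: 235, 0, 5, 260, 80 → max 260
Canola regrets: 0, 25, 70, 360, 290 → max 360
Sorghum regrets: 75, 320, 180, 345, 0 → max 345
Rye regrets: 270, 335, 80, 0, 235 → max 335
Corn regrets: 90, 20, 0, 355, 110 → max 355
Smallest max regret = 260 → Soy.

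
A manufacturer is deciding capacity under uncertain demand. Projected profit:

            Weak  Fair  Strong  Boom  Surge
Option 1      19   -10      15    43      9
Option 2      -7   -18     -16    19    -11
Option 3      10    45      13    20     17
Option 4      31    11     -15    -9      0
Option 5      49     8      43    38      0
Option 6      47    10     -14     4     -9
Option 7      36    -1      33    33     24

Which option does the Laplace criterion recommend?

Row averages: Option 1=15.2, Option 2=-6.6, Option 3=21, Option 4=3.6, Option 5=27.6, Option 6=7.6, Option 7=25
Highest average = 27.6 → Option 5.

Option 5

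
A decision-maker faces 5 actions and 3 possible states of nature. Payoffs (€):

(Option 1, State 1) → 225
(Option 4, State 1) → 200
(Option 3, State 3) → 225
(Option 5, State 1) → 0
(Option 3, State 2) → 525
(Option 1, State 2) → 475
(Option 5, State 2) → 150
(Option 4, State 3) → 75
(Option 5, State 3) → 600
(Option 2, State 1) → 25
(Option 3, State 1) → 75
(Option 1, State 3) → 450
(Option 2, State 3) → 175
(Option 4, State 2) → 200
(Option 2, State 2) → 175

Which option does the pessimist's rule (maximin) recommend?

Option 1

Row minima: Option 1=225, Option 2=25, Option 3=75, Option 4=75, Option 5=0
Best worst-case = 225 → Option 1.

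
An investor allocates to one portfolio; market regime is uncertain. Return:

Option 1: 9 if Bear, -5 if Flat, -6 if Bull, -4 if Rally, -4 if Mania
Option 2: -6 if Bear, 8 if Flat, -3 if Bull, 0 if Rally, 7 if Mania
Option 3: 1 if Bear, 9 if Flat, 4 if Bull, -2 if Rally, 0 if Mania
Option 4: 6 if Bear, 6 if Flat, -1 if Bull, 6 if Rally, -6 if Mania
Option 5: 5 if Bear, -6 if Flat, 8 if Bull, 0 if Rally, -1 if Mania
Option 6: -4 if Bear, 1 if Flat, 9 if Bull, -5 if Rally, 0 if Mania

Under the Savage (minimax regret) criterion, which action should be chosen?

Column bests: Bear=9, Flat=9, Bull=9, Rally=6, Mania=7.
Option 1 regrets: 0, 14, 15, 10, 11 → max 15
Option 2 regrets: 15, 1, 12, 6, 0 → max 15
Option 3 regrets: 8, 0, 5, 8, 7 → max 8
Option 4 regrets: 3, 3, 10, 0, 13 → max 13
Option 5 regrets: 4, 15, 1, 6, 8 → max 15
Option 6 regrets: 13, 8, 0, 11, 7 → max 13
Smallest max regret = 8 → Option 3.

Option 3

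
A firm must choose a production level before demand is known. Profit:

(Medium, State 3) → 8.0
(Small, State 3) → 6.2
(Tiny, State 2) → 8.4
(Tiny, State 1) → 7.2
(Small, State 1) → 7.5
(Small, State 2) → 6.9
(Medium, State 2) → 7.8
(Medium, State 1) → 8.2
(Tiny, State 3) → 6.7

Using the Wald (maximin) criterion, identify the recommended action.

Medium

Row minima: Tiny=6.7, Small=6.2, Medium=7.8
Best worst-case = 7.8 → Medium.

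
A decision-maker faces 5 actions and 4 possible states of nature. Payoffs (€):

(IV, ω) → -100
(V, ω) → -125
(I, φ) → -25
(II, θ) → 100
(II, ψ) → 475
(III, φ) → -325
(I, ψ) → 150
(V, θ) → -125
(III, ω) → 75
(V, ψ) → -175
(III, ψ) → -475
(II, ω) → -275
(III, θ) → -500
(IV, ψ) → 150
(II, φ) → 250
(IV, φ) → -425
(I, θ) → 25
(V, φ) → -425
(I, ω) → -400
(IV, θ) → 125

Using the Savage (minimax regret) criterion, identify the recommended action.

Column bests: θ=125, φ=250, ψ=475, ω=75.
I regrets: 100, 275, 325, 475 → max 475
II regrets: 25, 0, 0, 350 → max 350
III regrets: 625, 575, 950, 0 → max 950
IV regrets: 0, 675, 325, 175 → max 675
V regrets: 250, 675, 650, 200 → max 675
Smallest max regret = 350 → II.

II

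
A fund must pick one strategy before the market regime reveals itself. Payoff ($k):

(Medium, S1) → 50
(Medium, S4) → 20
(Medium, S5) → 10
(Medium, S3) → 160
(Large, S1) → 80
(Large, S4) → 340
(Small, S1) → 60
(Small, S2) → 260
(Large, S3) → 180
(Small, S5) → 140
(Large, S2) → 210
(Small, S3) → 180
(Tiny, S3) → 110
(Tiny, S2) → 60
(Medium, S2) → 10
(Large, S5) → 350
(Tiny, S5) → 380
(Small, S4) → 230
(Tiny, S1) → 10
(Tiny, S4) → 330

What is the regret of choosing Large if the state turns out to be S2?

Best payoff under S2 is 260.
Regret = 260 − 210 = 50.

50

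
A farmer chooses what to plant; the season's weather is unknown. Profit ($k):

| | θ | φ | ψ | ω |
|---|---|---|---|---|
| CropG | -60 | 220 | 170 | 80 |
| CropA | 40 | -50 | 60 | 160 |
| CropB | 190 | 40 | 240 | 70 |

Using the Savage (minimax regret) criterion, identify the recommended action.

CropB

Column bests: θ=190, φ=220, ψ=240, ω=160.
CropG regrets: 250, 0, 70, 80 → max 250
CropA regrets: 150, 270, 180, 0 → max 270
CropB regrets: 0, 180, 0, 90 → max 180
Smallest max regret = 180 → CropB.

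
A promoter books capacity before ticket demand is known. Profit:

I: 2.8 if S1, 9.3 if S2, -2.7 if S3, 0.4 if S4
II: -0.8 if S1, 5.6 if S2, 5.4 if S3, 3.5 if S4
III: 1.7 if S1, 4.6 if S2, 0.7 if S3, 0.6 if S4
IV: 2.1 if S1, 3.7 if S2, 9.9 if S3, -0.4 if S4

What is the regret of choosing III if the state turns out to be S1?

Best payoff under S1 is 2.8.
Regret = 2.8 − 1.7 = 1.1.

1.1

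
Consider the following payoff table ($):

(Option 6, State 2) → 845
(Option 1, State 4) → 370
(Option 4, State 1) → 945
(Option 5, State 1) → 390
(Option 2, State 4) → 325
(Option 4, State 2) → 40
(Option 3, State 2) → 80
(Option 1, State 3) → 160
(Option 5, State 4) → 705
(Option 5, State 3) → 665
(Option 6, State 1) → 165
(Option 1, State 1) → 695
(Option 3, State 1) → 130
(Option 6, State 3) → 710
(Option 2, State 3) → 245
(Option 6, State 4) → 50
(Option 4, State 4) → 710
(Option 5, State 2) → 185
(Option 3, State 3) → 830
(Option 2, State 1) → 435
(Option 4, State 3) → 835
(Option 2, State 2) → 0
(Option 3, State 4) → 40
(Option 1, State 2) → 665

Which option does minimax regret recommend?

Option 5

Column bests: State 1=945, State 2=845, State 3=835, State 4=710.
Option 1 regrets: 250, 180, 675, 340 → max 675
Option 2 regrets: 510, 845, 590, 385 → max 845
Option 3 regrets: 815, 765, 5, 670 → max 815
Option 4 regrets: 0, 805, 0, 0 → max 805
Option 5 regrets: 555, 660, 170, 5 → max 660
Option 6 regrets: 780, 0, 125, 660 → max 780
Smallest max regret = 660 → Option 5.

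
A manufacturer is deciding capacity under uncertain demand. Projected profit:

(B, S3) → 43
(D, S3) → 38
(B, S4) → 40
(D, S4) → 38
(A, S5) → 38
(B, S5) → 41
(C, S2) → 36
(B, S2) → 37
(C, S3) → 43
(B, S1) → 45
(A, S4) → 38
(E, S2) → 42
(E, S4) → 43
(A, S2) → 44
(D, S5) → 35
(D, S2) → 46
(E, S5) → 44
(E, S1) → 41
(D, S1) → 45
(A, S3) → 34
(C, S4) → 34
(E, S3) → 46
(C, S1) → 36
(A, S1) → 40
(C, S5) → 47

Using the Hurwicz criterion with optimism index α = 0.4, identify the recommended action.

A: 0.4·44 + 0.6·34 = 38
B: 0.4·45 + 0.6·37 = 40.2
C: 0.4·47 + 0.6·34 = 39.2
D: 0.4·46 + 0.6·35 = 39.4
E: 0.4·46 + 0.6·41 = 43
Highest Hurwicz score = 43 → E.

E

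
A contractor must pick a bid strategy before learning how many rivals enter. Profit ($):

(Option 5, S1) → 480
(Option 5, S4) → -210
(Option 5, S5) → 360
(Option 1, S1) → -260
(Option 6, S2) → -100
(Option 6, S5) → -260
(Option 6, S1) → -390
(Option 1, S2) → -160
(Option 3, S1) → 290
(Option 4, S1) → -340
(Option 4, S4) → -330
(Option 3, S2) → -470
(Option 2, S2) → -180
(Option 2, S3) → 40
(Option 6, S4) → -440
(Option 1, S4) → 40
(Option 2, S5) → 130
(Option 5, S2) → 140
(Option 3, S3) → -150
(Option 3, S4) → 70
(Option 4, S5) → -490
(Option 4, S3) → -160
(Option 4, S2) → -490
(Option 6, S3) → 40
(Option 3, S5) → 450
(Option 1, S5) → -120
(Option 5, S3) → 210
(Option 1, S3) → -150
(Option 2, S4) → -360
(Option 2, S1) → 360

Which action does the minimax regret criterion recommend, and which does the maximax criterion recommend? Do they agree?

minimax regret → Option 5; maximax → Option 5 (agree)

Column bests: S1=480, S2=140, S3=210, S4=70, S5=450.
Option 1 regrets: 740, 300, 360, 30, 570 → max 740
Option 2 regrets: 120, 320, 170, 430, 320 → max 430
Option 3 regrets: 190, 610, 360, 0, 0 → max 610
Option 4 regrets: 820, 630, 370, 400, 940 → max 940
Option 5 regrets: 0, 0, 0, 280, 90 → max 280
Option 6 regrets: 870, 240, 170, 510, 710 → max 870
Smallest max regret = 280 → Option 5.
Row maxima: Option 1=40, Option 2=360, Option 3=450, Option 4=-160, Option 5=480, Option 6=40
Best best-case = 480 → Option 5.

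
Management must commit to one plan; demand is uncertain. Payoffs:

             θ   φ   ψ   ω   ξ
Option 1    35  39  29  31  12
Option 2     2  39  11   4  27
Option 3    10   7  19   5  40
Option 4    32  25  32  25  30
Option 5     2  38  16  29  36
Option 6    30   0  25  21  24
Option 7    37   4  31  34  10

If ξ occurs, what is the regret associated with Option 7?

30

Best payoff under ξ is 40.
Regret = 40 − 10 = 30.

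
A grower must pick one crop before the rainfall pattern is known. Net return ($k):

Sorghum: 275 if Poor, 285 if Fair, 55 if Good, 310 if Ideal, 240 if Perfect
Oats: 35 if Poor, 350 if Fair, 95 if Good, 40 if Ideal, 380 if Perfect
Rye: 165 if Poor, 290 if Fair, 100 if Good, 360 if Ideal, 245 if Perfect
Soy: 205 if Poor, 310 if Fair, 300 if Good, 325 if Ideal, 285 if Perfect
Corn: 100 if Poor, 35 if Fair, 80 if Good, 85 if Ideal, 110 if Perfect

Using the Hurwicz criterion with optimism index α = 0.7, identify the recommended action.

Sorghum: 0.7·310 + 0.3·55 = 233.5
Oats: 0.7·380 + 0.3·35 = 276.5
Rye: 0.7·360 + 0.3·100 = 282
Soy: 0.7·325 + 0.3·205 = 289
Corn: 0.7·110 + 0.3·35 = 87.5
Highest Hurwicz score = 289 → Soy.

Soy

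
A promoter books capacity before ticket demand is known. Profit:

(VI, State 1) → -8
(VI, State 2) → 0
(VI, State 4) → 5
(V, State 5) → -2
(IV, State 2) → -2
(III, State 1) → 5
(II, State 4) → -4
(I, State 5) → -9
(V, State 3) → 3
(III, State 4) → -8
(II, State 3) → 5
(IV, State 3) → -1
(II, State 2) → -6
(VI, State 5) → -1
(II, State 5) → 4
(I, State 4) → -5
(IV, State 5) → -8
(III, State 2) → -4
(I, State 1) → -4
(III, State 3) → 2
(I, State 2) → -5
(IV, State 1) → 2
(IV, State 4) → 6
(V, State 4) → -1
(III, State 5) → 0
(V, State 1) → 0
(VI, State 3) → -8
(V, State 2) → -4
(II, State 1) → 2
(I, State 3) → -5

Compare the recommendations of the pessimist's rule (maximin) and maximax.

maximin → V; maximax → IV (disagree)

Row minima: I=-9, II=-6, III=-8, IV=-8, V=-4, VI=-8
Best worst-case = -4 → V.
Row maxima: I=-4, II=5, III=5, IV=6, V=3, VI=5
Best best-case = 6 → IV.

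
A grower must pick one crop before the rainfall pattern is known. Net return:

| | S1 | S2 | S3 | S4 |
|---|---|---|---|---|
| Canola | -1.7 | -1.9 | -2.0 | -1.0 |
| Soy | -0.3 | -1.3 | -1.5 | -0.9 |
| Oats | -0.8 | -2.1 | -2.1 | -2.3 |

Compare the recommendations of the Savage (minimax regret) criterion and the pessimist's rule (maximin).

Column bests: S1=-0.3, S2=-1.3, S3=-1.5, S4=-0.9.
Canola regrets: 1.4, 0.6, 0.5, 0.1 → max 1.4
Soy regrets: 0.0, 0.0, 0.0, 0.0 → max 0.0
Oats regrets: 0.5, 0.8, 0.6, 1.4 → max 1.4
Smallest max regret = 0.0 → Soy.
Row minima: Canola=-2.0, Soy=-1.5, Oats=-2.3
Best worst-case = -1.5 → Soy.

minimax regret → Soy; maximin → Soy (agree)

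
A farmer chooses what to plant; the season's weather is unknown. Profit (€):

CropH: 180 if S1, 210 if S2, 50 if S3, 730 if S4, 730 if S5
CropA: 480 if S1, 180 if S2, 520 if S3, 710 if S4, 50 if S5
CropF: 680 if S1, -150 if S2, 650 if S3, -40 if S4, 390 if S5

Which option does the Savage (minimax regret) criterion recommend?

Column bests: S1=680, S2=210, S3=650, S4=730, S5=730.
CropH regrets: 500, 0, 600, 0, 0 → max 600
CropA regrets: 200, 30, 130, 20, 680 → max 680
CropF regrets: 0, 360, 0, 770, 340 → max 770
Smallest max regret = 600 → CropH.

CropH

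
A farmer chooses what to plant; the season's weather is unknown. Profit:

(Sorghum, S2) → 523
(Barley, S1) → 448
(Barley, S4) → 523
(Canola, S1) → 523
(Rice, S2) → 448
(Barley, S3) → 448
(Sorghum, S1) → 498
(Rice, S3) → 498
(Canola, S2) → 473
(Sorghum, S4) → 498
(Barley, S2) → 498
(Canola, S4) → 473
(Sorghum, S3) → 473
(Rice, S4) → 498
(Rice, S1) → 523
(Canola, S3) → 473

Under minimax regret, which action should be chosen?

Column bests: S1=523, S2=523, S3=498, S4=523.
Canola regrets: 0, 50, 25, 50 → max 50
Sorghum regrets: 25, 0, 25, 25 → max 25
Barley regrets: 75, 25, 50, 0 → max 75
Rice regrets: 0, 75, 0, 25 → max 75
Smallest max regret = 25 → Sorghum.

Sorghum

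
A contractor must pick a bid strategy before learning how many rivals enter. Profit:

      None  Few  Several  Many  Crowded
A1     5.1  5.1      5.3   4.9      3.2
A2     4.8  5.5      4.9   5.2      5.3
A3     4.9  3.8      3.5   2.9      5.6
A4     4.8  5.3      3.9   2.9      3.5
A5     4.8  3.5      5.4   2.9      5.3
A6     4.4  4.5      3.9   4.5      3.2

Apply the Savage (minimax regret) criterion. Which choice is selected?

A2

Column bests: None=5.1, Few=5.5, Several=5.4, Many=5.2, Crowded=5.6.
A1 regrets: 0.0, 0.4, 0.1, 0.3, 2.4 → max 2.4
A2 regrets: 0.3, 0.0, 0.5, 0.0, 0.3 → max 0.5
A3 regrets: 0.2, 1.7, 1.9, 2.3, 0.0 → max 2.3
A4 regrets: 0.3, 0.2, 1.5, 2.3, 2.1 → max 2.3
A5 regrets: 0.3, 2.0, 0.0, 2.3, 0.3 → max 2.3
A6 regrets: 0.7, 1.0, 1.5, 0.7, 2.4 → max 2.4
Smallest max regret = 0.5 → A2.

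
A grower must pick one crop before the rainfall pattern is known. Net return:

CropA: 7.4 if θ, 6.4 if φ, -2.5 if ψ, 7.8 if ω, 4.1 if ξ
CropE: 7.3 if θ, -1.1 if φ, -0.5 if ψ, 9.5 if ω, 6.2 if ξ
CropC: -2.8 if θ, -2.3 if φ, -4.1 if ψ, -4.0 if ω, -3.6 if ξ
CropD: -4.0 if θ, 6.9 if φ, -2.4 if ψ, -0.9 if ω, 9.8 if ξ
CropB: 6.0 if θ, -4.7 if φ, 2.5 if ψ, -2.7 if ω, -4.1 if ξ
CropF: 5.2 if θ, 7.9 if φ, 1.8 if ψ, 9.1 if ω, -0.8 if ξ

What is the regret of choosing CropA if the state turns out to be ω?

1.7

Best payoff under ω is 9.5.
Regret = 9.5 − 7.8 = 1.7.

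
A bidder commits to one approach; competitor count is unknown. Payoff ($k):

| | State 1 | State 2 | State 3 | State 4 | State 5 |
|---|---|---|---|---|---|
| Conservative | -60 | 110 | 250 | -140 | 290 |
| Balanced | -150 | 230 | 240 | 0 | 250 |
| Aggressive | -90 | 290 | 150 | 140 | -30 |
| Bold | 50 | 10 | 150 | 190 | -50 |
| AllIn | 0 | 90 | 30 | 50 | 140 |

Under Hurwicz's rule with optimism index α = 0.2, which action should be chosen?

AllIn

Conservative: 0.2·290 + 0.8·(-140) = -54
Balanced: 0.2·250 + 0.8·(-150) = -70
Aggressive: 0.2·290 + 0.8·(-90) = -14
Bold: 0.2·190 + 0.8·(-50) = -2
AllIn: 0.2·140 + 0.8·0 = 28
Highest Hurwicz score = 28 → AllIn.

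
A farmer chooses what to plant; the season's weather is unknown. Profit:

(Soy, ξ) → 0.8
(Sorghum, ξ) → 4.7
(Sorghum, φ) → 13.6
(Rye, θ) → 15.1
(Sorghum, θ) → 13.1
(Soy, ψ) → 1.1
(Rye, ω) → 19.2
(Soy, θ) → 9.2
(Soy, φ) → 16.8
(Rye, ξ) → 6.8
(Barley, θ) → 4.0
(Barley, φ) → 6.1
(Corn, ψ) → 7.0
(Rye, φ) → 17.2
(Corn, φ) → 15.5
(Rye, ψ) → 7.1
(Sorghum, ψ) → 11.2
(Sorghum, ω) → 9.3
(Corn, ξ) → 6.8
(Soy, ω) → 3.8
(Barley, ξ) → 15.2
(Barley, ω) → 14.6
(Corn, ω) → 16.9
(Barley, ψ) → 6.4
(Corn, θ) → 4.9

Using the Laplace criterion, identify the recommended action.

Rye

Row averages: Sorghum=10.38, Rye=13.08, Soy=6.34, Barley=9.26, Corn=10.22
Highest average = 13.08 → Rye.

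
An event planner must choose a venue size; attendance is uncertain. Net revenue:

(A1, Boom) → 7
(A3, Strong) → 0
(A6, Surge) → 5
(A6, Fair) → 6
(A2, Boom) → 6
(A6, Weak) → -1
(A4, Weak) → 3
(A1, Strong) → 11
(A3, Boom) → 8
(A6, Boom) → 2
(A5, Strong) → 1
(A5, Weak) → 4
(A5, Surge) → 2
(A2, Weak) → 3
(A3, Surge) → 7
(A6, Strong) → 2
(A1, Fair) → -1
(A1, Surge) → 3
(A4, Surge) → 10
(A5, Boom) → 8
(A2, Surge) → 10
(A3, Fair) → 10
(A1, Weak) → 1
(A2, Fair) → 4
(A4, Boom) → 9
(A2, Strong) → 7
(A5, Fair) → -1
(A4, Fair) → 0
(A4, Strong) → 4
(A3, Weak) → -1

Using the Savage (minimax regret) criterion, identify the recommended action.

Column bests: Weak=4, Fair=10, Strong=11, Boom=9, Surge=10.
A1 regrets: 3, 11, 0, 2, 7 → max 11
A2 regrets: 1, 6, 4, 3, 0 → max 6
A3 regrets: 5, 0, 11, 1, 3 → max 11
A4 regrets: 1, 10, 7, 0, 0 → max 10
A5 regrets: 0, 11, 10, 1, 8 → max 11
A6 regrets: 5, 4, 9, 7, 5 → max 9
Smallest max regret = 6 → A2.

A2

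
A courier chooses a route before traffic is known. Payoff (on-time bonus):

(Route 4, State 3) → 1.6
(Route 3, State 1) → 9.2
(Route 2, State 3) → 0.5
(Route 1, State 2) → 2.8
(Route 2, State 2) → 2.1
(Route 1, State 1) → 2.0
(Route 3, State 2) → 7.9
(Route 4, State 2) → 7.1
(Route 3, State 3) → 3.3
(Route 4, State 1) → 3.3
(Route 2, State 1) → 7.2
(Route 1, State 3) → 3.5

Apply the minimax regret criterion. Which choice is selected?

Route 3

Column bests: State 1=9.2, State 2=7.9, State 3=3.5.
Route 1 regrets: 7.2, 5.1, 0.0 → max 7.2
Route 2 regrets: 2.0, 5.8, 3.0 → max 5.8
Route 3 regrets: 0.0, 0.0, 0.2 → max 0.2
Route 4 regrets: 5.9, 0.8, 1.9 → max 5.9
Smallest max regret = 0.2 → Route 3.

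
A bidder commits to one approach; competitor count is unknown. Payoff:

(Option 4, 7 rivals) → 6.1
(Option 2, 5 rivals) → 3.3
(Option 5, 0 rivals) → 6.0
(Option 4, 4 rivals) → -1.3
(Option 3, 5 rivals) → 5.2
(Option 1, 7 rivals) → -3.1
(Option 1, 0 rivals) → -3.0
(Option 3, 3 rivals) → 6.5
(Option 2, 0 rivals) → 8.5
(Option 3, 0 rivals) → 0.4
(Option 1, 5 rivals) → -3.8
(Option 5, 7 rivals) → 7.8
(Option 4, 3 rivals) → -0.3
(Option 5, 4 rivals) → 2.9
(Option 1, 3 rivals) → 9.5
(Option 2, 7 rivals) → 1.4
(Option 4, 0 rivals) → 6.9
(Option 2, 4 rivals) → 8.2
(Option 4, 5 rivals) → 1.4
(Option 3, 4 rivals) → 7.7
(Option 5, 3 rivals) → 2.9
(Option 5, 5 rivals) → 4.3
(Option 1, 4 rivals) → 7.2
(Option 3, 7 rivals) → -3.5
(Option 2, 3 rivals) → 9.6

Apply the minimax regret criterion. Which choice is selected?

Option 2

Column bests: 0 rivals=8.5, 3 rivals=9.6, 4 rivals=8.2, 5 rivals=5.2, 7 rivals=7.8.
Option 1 regrets: 11.5, 0.1, 1.0, 9.0, 10.9 → max 11.5
Option 2 regrets: 0.0, 0.0, 0.0, 1.9, 6.4 → max 6.4
Option 3 regrets: 8.1, 3.1, 0.5, 0.0, 11.3 → max 11.3
Option 4 regrets: 1.6, 9.9, 9.5, 3.8, 1.7 → max 9.9
Option 5 regrets: 2.5, 6.7, 5.3, 0.9, 0.0 → max 6.7
Smallest max regret = 6.4 → Option 2.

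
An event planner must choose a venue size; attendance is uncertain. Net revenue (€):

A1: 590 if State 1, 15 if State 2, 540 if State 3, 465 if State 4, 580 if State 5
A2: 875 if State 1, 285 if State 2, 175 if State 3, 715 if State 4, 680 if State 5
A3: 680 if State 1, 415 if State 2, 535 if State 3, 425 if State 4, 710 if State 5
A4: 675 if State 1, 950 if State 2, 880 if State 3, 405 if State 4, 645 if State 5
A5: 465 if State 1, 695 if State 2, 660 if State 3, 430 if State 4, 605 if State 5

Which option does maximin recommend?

A5

Row minima: A1=15, A2=175, A3=415, A4=405, A5=430
Best worst-case = 430 → A5.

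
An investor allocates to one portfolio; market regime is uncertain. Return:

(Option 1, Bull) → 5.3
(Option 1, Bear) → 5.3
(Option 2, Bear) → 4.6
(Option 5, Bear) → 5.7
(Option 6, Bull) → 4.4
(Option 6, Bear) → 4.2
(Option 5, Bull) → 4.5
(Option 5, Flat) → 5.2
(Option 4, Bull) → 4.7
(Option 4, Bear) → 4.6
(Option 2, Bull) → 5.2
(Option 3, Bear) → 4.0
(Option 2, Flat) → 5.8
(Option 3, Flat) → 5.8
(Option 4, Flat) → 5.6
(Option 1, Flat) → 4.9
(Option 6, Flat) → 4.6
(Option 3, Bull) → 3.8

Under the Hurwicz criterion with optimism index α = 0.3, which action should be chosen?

Option 1

Option 1: 0.3·5.3 + 0.7·4.9 = 5.02
Option 2: 0.3·5.8 + 0.7·4.6 = 4.96
Option 3: 0.3·5.8 + 0.7·3.8 = 4.4
Option 4: 0.3·5.6 + 0.7·4.6 = 4.9
Option 5: 0.3·5.7 + 0.7·4.5 = 4.86
Option 6: 0.3·4.6 + 0.7·4.2 = 4.32
Highest Hurwicz score = 5.02 → Option 1.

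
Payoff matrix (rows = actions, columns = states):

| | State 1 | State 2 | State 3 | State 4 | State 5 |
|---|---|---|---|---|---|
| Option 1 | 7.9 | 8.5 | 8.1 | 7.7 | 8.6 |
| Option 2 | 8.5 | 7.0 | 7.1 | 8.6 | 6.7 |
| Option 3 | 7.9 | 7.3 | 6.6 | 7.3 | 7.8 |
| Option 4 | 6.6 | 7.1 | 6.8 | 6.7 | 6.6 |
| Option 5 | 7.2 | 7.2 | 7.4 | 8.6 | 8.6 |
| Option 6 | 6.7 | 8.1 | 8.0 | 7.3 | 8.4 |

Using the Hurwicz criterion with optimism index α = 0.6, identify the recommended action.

Option 1

Option 1: 0.6·8.6 + 0.4·7.7 = 8.24
Option 2: 0.6·8.6 + 0.4·6.7 = 7.84
Option 3: 0.6·7.9 + 0.4·6.6 = 7.38
Option 4: 0.6·7.1 + 0.4·6.6 = 6.9
Option 5: 0.6·8.6 + 0.4·7.2 = 8.04
Option 6: 0.6·8.4 + 0.4·6.7 = 7.72
Highest Hurwicz score = 8.24 → Option 1.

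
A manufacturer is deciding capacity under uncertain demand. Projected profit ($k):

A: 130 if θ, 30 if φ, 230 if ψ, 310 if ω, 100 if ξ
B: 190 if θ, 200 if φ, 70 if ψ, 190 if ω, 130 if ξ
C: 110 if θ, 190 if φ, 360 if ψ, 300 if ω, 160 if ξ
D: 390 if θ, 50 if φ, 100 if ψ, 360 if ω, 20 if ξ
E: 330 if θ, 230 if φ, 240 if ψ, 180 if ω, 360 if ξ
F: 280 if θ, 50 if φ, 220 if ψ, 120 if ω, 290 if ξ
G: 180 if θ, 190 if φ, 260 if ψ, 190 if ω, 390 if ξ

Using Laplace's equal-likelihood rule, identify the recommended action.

E

Row averages: A=160, B=156, C=224, D=184, E=268, F=192, G=242
Highest average = 268 → E.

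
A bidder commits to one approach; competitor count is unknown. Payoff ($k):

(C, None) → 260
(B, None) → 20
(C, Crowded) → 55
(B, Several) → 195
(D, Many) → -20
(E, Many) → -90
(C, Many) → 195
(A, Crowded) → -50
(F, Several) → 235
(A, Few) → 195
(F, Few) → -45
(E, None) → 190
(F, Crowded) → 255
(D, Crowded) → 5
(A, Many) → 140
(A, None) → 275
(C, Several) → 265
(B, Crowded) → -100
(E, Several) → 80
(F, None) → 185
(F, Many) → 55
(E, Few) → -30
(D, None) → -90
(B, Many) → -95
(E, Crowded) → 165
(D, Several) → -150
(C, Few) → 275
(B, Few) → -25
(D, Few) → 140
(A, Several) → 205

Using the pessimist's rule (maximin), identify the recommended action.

C

Row minima: A=-50, B=-100, C=55, D=-150, E=-90, F=-45
Best worst-case = 55 → C.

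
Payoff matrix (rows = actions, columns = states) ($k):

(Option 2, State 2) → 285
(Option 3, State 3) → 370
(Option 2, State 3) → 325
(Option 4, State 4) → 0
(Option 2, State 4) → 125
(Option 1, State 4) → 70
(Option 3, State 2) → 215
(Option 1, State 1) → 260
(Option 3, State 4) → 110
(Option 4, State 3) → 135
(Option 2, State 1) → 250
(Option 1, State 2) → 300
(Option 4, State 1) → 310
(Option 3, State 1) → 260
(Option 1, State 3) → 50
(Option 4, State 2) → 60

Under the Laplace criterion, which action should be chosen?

Option 2

Row averages: Option 1=170, Option 2=246.25, Option 3=238.75, Option 4=126.25
Highest average = 246.25 → Option 2.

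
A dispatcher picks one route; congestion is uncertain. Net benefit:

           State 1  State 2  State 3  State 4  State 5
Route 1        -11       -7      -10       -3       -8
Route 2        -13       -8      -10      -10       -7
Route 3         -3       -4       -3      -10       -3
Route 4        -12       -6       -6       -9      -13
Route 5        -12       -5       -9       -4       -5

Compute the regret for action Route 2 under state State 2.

4

Best payoff under State 2 is -4.
Regret = -4 − (-8) = 4.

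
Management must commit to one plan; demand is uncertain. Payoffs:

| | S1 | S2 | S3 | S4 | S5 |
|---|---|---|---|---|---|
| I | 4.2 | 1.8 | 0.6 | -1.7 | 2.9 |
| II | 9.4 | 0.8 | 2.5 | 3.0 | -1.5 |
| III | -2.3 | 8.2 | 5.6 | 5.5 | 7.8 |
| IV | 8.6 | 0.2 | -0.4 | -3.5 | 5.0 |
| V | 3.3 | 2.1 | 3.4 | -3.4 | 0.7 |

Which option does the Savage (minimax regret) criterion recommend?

I

Column bests: S1=9.4, S2=8.2, S3=5.6, S4=5.5, S5=7.8.
I regrets: 5.2, 6.4, 5.0, 7.2, 4.9 → max 7.2
II regrets: 0.0, 7.4, 3.1, 2.5, 9.3 → max 9.3
III regrets: 11.7, 0.0, 0.0, 0.0, 0.0 → max 11.7
IV regrets: 0.8, 8.0, 6.0, 9.0, 2.8 → max 9.0
V regrets: 6.1, 6.1, 2.2, 8.9, 7.1 → max 8.9
Smallest max regret = 7.2 → I.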